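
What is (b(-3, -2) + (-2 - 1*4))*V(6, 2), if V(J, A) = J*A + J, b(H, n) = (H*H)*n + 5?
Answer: -342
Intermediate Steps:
b(H, n) = 5 + n*H² (b(H, n) = H²*n + 5 = n*H² + 5 = 5 + n*H²)
V(J, A) = J + A*J (V(J, A) = A*J + J = J + A*J)
(b(-3, -2) + (-2 - 1*4))*V(6, 2) = ((5 - 2*(-3)²) + (-2 - 1*4))*(6*(1 + 2)) = ((5 - 2*9) + (-2 - 4))*(6*3) = ((5 - 18) - 6)*18 = (-13 - 6)*18 = -19*18 = -342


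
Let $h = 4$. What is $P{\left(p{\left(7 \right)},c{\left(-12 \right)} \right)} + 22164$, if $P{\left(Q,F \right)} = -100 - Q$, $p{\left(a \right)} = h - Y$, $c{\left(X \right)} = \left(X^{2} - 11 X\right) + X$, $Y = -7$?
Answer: $22053$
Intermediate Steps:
$c{\left(X \right)} = X^{2} - 10 X$
$p{\left(a \right)} = 11$ ($p{\left(a \right)} = 4 - -7 = 4 + 7 = 11$)
$P{\left(p{\left(7 \right)},c{\left(-12 \right)} \right)} + 22164 = \left(-100 - 11\right) + 22164 = -111 + 22164 = 22053$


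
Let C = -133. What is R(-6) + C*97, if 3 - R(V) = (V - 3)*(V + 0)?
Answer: -12952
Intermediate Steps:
R(V) = 3 - V*(-3 + V) (R(V) = 3 - (V - 3)*(V + 0) = 3 - (-3 + V)*V = 3 - V*(-3 + V))
R(-6) + C*97 = (3 - 1*(-6)² + 3*(-6)) - 133*97 = (3 - 1*36 - 18) - 12901 = (3 - 36 - 18) - 12901 = -51 - 12901 = -12952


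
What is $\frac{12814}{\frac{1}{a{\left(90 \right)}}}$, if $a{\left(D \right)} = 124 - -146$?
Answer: $3459780$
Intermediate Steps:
$a{\left(D \right)} = 270$ ($a{\left(D \right)} = 124 + 146 = 270$)
$\frac{12814}{\frac{1}{a{\left(90 \right)}}} = \frac{12814}{\frac{1}{270}} = 12814 \frac{1}{\frac{1}{270}} = 12814 \cdot 270 = 3459780$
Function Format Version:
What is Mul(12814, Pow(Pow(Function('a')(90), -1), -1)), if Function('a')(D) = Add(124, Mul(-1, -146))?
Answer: 3459780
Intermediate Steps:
Function('a')(D) = 270 (Function('a')(D) = Add(124, 146) = 270)
Mul(12814, Pow(Pow(Function('a')(90), -1), -1)) = Mul(12814, Pow(Pow(270, -1), -1)) = Mul(12814, Pow(Rational(1, 270), -1)) = Mul(12814, 270) = 3459780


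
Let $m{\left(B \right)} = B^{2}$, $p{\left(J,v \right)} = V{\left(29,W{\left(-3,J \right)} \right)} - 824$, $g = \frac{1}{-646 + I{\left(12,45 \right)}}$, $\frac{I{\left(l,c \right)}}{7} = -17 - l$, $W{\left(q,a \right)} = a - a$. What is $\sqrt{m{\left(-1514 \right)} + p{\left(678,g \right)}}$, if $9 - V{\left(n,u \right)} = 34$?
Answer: $\sqrt{2291347} \approx 1513.7$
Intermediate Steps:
$W{\left(q,a \right)} = 0$
$V{\left(n,u \right)} = -25$ ($V{\left(n,u \right)} = 9 - 34 = -25$)
$I{\left(l,c \right)} = -119 - 7 l$ ($I{\left(l,c \right)} = 7 \left(-17 - l\right) = -119 - 7 l$)
$g = - \frac{1}{849}$ ($g = \frac{1}{-646 - 203} = \frac{1}{-849} = - \frac{1}{849} \approx -0.0011779$)
$p{\left(J,v \right)} = -849$ ($p{\left(J,v \right)} = -25 - 824 = -849$)
$\sqrt{m{\left(-1514 \right)} + p{\left(678,g \right)}} = \sqrt{\left(-1514\right)^{2} - 849} = \sqrt{2292196 - 849} = \sqrt{2291347}$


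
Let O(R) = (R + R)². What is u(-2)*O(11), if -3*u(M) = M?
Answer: 968/3 ≈ 322.67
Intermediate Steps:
O(R) = 4*R² (O(R) = (2*R)² = 4*R²)
u(M) = -M/3
u(-2)*O(11) = (-⅓*(-2))*(4*11²) = 2*(4*121)/3 = (⅔)*484 = 968/3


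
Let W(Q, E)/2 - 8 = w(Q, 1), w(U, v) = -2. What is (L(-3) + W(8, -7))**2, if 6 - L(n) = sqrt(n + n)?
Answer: (18 - I*sqrt(6))**2 ≈ 318.0 - 88.182*I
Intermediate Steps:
W(Q, E) = 12 (W(Q, E) = 16 + 2*(-2) = 16 - 4 = 12)
L(n) = 6 - sqrt(2)*sqrt(n) (L(n) = 6 - sqrt(n + n) = 6 - sqrt(2*n) = 6 - sqrt(2)*sqrt(n))
(L(-3) + W(8, -7))**2 = ((6 - sqrt(2)*sqrt(-3)) + 12)**2 = ((6 - sqrt(2)*I*sqrt(3)) + 12)**2 = ((6 - I*sqrt(6)) + 12)**2 = (18 - I*sqrt(6))**2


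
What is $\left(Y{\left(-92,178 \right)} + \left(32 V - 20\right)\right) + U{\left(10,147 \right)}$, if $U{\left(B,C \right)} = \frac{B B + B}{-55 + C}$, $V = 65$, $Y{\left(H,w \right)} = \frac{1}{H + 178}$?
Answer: $\frac{2038534}{989} \approx 2061.2$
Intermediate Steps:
$Y{\left(H,w \right)} = \frac{1}{178 + H}$
$U{\left(B,C \right)} = \frac{B + B^{2}}{-55 + C}$ ($U{\left(B,C \right)} = \frac{B^{2} + B}{-55 + C} = \frac{B + B^{2}}{-55 + C}$)
$\left(Y{\left(-92,178 \right)} + \left(32 V - 20\right)\right) + U{\left(10,147 \right)} = \left(\frac{1}{178 - 92} + \left(32 \cdot 65 - 20\right)\right) + \frac{10 \left(1 + 10\right)}{-55 + 147} = \left(\frac{1}{86} + \left(2080 - 20\right)\right) + 10 \cdot \frac{1}{92} \cdot 11 = \left(\frac{1}{86} + 2060\right) + 10 \cdot \frac{1}{92} \cdot 11 = \frac{177161}{86} + \frac{55}{46} = \frac{2038534}{989}$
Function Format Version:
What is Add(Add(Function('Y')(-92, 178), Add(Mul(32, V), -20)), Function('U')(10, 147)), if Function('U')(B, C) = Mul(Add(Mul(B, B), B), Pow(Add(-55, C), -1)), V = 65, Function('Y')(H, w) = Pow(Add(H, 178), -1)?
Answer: Rational(2038534, 989) ≈ 2061.2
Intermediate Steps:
Function('Y')(H, w) = Pow(Add(178, H), -1)
Function('U')(B, C) = Mul(Pow(Add(-55, C), -1), Add(B, Pow(B, 2))) (Function('U')(B, C) = Mul(Add(Pow(B, 2), B), Pow(Add(-55, C), -1)) = Mul(Add(B, Pow(B, 2)), Pow(Add(-55, C), -1)) = Mul(Pow(Add(-55, C), -1), Add(B, Pow(B, 2))))
Add(Add(Function('Y')(-92, 178), Add(Mul(32, V), -20)), Function('U')(10, 147)) = Add(Add(Pow(Add(178, -92), -1), Add(Mul(32, 65), -20)), Mul(10, Pow(Add(-55, 147), -1), Add(1, 10))) = Add(Add(Pow(86, -1), Add(2080, -20)), Mul(10, Pow(92, -1), 11)) = Add(Add(Rational(1, 86), 2060), Mul(10, Rational(1, 92), 11)) = Add(Rational(177161, 86), Rational(55, 46)) = Rational(2038534, 989)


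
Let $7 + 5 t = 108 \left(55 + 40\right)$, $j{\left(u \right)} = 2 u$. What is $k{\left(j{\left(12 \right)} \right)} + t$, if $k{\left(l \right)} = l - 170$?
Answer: $\frac{9523}{5} \approx 1904.6$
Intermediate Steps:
$k{\left(l \right)} = -170 + l$
$t = \frac{10253}{5}$ ($t = - \frac{7}{5} + \frac{108 \left(55 + 40\right)}{5} = - \frac{7}{5} + \frac{108 \cdot 95}{5} = - \frac{7}{5} + \frac{1}{5} \cdot 10260 = - \frac{7}{5} + 2052 = \frac{10253}{5} \approx 2050.6$)
$k{\left(j{\left(12 \right)} \right)} + t = \left(-170 + 2 \cdot 12\right) + \frac{10253}{5} = \left(-170 + 24\right) + \frac{10253}{5} = -146 + \frac{10253}{5} = \frac{9523}{5}$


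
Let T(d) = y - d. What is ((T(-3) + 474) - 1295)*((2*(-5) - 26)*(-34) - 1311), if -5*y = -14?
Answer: 354612/5 ≈ 70922.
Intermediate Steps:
y = 14/5 (y = -⅕*(-14) = 14/5 ≈ 2.8000)
T(d) = 14/5 - d
((T(-3) + 474) - 1295)*((2*(-5) - 26)*(-34) - 1311) = (((14/5 - 1*(-3)) + 474) - 1295)*((2*(-5) - 26)*(-34) - 1311) = (((14/5 + 3) + 474) - 1295)*((-10 - 26)*(-34) - 1311) = ((29/5 + 474) - 1295)*(-36*(-34) - 1311) = (2399/5 - 1295)*(1224 - 1311) = -4076/5*(-87) = 354612/5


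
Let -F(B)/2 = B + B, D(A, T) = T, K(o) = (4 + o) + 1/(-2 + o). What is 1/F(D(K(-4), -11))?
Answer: 1/44 ≈ 0.022727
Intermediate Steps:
K(o) = 4 + o + 1/(-2 + o)
F(B) = -4*B (F(B) = -2*(B + B) = -4*B)
1/F(D(K(-4), -11)) = 1/(-4*(-11)) = 1/44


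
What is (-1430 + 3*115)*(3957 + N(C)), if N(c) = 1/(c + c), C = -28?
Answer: -34346605/8 ≈ -4.2933e+6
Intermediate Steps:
N(c) = 1/(2*c)
(-1430 + 3*115)*(3957 + N(C)) = (-1430 + 3*115)*(3957 + (½)/(-28)) = (-1430 + 345)*(3957 + (½)*(-1/28)) = -1085*(3957 - 1/56) = -1085*221591/56 = -34346605/8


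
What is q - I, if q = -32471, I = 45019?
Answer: -77490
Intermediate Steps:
q - I = -32471 - 1*45019 = -32471 - 45019 = -77490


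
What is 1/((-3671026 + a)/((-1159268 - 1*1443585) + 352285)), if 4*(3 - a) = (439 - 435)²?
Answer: 2250568/3671027 ≈ 0.61306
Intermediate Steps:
a = -1 (a = 3 - (439 - 435)²/4 = 3 - ¼*4² = 3 - ¼*16 = 3 - 4 = -1)
1/((-3671026 + a)/((-1159268 - 1*1443585) + 352285)) = 1/((-3671026 - 1)/((-1159268 - 1*1443585) + 352285)) = 1/(-3671027/((-1159268 - 1443585) + 352285)) = 1/(-3671027/(-2602853 + 352285)) = 1/(-3671027/(-2250568)) = 1/(-3671027*(-1/2250568)) = 1/(3671027/2250568) = 2250568/3671027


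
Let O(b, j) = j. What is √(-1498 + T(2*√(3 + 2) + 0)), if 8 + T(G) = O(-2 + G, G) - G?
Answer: I*√1506 ≈ 38.807*I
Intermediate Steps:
T(G) = -8 (T(G) = -8 + (G - G) = -8 + 0 = -8)
√(-1498 + T(2*√(3 + 2) + 0)) = √(-1498 - 8) = √(-1506) = I*√1506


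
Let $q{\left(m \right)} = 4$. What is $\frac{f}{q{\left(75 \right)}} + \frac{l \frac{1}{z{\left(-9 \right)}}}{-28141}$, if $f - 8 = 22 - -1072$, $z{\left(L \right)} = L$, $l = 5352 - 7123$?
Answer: $\frac{139547677}{506538} \approx 275.49$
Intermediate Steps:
$l = -1771$
$f = 1102$ ($f = 8 + \left(22 - -1072\right) = 8 + \left(22 + 1072\right) = 8 + 1094 = 1102$)
$\frac{f}{q{\left(75 \right)}} + \frac{l \frac{1}{z{\left(-9 \right)}}}{-28141} = \frac{1102}{4} + \frac{\left(-1771\right) \frac{1}{-9}}{-28141} = 1102 \cdot \frac{1}{4} + \left(-1771\right) \left(- \frac{1}{9}\right) \left(- \frac{1}{28141}\right) = \frac{551}{2} + \frac{1771}{9} \left(- \frac{1}{28141}\right) = \frac{551}{2} - \frac{1771}{253269} = \frac{139547677}{506538}$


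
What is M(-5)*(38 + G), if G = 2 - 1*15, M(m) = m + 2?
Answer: -75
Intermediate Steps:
M(m) = 2 + m
G = -13 (G = 2 - 15 = -13)
M(-5)*(38 + G) = (2 - 5)*(38 - 13) = -3*25 = -75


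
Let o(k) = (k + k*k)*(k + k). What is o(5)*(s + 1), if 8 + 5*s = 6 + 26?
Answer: 1740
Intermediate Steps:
o(k) = 2*k*(k + k**2) (o(k) = (k + k**2)*(2*k) = 2*k*(k + k**2))
s = 24/5 (s = -8/5 + (6 + 26)/5 = -8/5 + (1/5)*32 = -8/5 + 32/5 = 24/5 ≈ 4.8000)
o(5)*(s + 1) = (2*5**2*(1 + 5))*(24/5 + 1) = (2*25*6)*(29/5) = 300*(29/5) = 1740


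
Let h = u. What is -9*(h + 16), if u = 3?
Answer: -171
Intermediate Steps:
h = 3
-9*(h + 16) = -9*(3 + 16) = -9*19 = -171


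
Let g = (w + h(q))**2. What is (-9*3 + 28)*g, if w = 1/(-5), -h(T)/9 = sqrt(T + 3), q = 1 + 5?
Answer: 18496/25 ≈ 739.84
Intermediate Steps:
q = 6
h(T) = -9*sqrt(3 + T) (h(T) = -9*sqrt(T + 3) = -9*sqrt(3 + T))
w = -1/5 (w = 1*(-1/5) = -1/5 ≈ -0.20000)
g = 18496/25 (g = (-1/5 - 9*sqrt(3 + 6))**2 = (-1/5 - 9*sqrt(9))**2 = (-1/5 - 9*3)**2 = (-1/5 - 27)**2 = (-136/5)**2 = 18496/25 ≈ 739.84)
(-9*3 + 28)*g = (-9*3 + 28)*(18496/25) = (-27 + 28)*(18496/25) = 1*(18496/25) = 18496/25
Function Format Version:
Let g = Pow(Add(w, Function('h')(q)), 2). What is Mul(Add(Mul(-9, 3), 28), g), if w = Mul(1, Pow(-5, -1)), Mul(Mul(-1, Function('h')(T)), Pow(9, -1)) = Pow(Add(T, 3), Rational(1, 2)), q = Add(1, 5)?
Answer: Rational(18496, 25) ≈ 739.84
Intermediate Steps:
q = 6
Function('h')(T) = Mul(-9, Pow(Add(3, T), Rational(1, 2))) (Function('h')(T) = Mul(-9, Pow(Add(T, 3), Rational(1, 2))) = Mul(-9, Pow(Add(3, T), Rational(1, 2))))
w = Rational(-1, 5) (w = Mul(1, Rational(-1, 5)) = Rational(-1, 5) ≈ -0.20000)
g = Rational(18496, 25) (g = Pow(Add(Rational(-1, 5), Mul(-9, Pow(Add(3, 6), Rational(1, 2)))), 2) = Pow(Add(Rational(-1, 5), Mul(-9, Pow(9, Rational(1, 2)))), 2) = Pow(Add(Rational(-1, 5), Mul(-9, 3)), 2) = Pow(Add(Rational(-1, 5), -27), 2) = Pow(Rational(-136, 5), 2) = Rational(18496, 25) ≈ 739.84)
Mul(Add(Mul(-9, 3), 28), g) = Mul(Add(Mul(-9, 3), 28), Rational(18496, 25)) = Mul(Add(-27, 28), Rational(18496, 25)) = Mul(1, Rational(18496, 25)) = Rational(18496, 25)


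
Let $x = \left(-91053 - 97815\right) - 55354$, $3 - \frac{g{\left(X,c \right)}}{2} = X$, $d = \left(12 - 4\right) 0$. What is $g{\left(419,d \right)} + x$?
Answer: $-245054$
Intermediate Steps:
$d = 0$ ($d = 8 \cdot 0 = 0$)
$g{\left(X,c \right)} = 6 - 2 X$
$x = -244222$ ($x = -188868 - 55354 = -244222$)
$g{\left(419,d \right)} + x = \left(6 - 838\right) - 244222 = -832 - 244222 = -245054$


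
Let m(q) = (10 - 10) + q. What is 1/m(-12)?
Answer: -1/12 ≈ -0.083333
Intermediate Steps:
m(q) = q (m(q) = 0 + q = q)
1/m(-12) = 1/(-12) = -1/12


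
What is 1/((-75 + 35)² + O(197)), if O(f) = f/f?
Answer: 1/1601 ≈ 0.00062461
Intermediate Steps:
O(f) = 1
1/((-75 + 35)² + O(197)) = 1/((-75 + 35)² + 1) = 1/((-40)² + 1) = 1/(1600 + 1) = 1/1601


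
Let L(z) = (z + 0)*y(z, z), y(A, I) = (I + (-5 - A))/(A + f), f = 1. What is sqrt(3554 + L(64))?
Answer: sqrt(599794)/13 ≈ 59.574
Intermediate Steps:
y(A, I) = (-5 + I - A)/(1 + A) (y(A, I) = (I + (-5 - A))/(A + 1) = (-5 + I - A)/(1 + A))
L(z) = -5*z/(1 + z) (L(z) = (z + 0)*((-5 + z - z)/(1 + z)) = z*(-5/(1 + z)) = -5*z/(1 + z))
sqrt(3554 + L(64)) = sqrt(3554 - 5*64/(1 + 64)) = sqrt(3554 - 5*64/65) = sqrt(3554 - 5*64*1/65) = sqrt(3554 - 64/13) = sqrt(46138/13) = sqrt(599794)/13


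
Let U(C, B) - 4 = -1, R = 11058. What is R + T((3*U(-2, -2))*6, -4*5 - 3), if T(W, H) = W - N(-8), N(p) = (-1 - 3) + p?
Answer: 11124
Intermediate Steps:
U(C, B) = 3 (U(C, B) = 4 - 1 = 3)
N(p) = -4 + p
T(W, H) = 12 + W (T(W, H) = W - (-4 - 8) = W - 1*(-12) = W + 12 = 12 + W)
R + T((3*U(-2, -2))*6, -4*5 - 3) = 11058 + (12 + (3*3)*6) = 11058 + (12 + 9*6) = 11058 + (12 + 54) = 11058 + 66 = 11124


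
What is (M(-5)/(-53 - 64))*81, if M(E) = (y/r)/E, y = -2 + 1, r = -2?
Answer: 9/130 ≈ 0.069231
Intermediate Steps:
y = -1
M(E) = 1/(2*E) (M(E) = (-1/(-2))/E = (-1*(-½))/E = 1/(2*E))
(M(-5)/(-53 - 64))*81 = (((½)/(-5))/(-53 - 64))*81 = (((½)*(-⅕))/(-117))*81 = -1/117*(-⅒)*81 = (1/1170)*81 = 9/130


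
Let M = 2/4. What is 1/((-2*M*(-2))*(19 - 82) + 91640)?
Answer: 1/91514 ≈ 1.0927e-5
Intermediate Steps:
M = ½ (M = 2*(¼) = ½ ≈ 0.50000)
1/((-2*M*(-2))*(19 - 82) + 91640) = 1/((-2*½*(-2))*(19 - 82) + 91640) = 1/(-1*(-2)*(-63) + 91640) = 1/(2*(-63) + 91640) = 1/(-126 + 91640) = 1/91514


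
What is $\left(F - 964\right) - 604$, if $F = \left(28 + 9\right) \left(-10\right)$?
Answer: $-1938$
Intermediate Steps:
$F = -370$ ($F = 37 \left(-10\right) = -370$)
$\left(F - 964\right) - 604 = \left(-370 - 964\right) - 604 = -1334 - 604 = -1938$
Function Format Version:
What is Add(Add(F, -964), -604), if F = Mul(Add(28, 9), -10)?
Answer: -1938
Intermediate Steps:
F = -370 (F = Mul(37, -10) = -370)
Add(Add(F, -964), -604) = Add(Add(-370, -964), -604) = Add(-1334, -604) = -1938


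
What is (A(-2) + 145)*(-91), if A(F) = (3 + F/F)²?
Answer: -14651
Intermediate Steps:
A(F) = 16 (A(F) = (3 + 1)² = 4² = 16)
(A(-2) + 145)*(-91) = (16 + 145)*(-91) = 161*(-91) = -14651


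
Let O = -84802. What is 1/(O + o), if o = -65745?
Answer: -1/150547 ≈ -6.6424e-6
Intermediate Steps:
1/(O + o) = 1/(-84802 - 65745) = 1/(-150547) = -1/150547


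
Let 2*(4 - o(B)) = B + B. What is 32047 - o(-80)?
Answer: 31963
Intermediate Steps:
o(B) = 4 - B (o(B) = 4 - (B + B)/2 = 4 - B)
32047 - o(-80) = 32047 - (4 - 1*(-80)) = 32047 - (4 + 80) = 32047 - 1*84 = 32047 - 84 = 31963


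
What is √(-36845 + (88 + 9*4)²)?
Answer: I*√21469 ≈ 146.52*I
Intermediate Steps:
√(-36845 + (88 + 9*4)²) = √(-36845 + (88 + 36)²) = √(-36845 + 124²) = √(-36845 + 15376) = √(-21469) = I*√21469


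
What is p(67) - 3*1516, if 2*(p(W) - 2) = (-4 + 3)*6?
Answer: -4549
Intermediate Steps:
p(W) = -1 (p(W) = 2 + ((-4 + 3)*6)/2 = 2 + (-1*6)/2 = 2 + (1/2)*(-6) = 2 - 3 = -1)
p(67) - 3*1516 = -1 - 3*1516 = -1 - 4548 = -4549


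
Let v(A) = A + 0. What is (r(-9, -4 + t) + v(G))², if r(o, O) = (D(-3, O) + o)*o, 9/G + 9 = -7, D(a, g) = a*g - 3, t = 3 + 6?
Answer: 15046641/256 ≈ 58776.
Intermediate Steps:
t = 9
D(a, g) = -3 + a*g
G = -9/16 (G = 9/(-9 - 7) = 9/(-16) = 9*(-1/16) = -9/16 ≈ -0.56250)
r(o, O) = o*(-3 + o - 3*O) (r(o, O) = ((-3 - 3*O) + o)*o = (-3 + o - 3*O)*o = o*(-3 + o - 3*O))
v(A) = A
(r(-9, -4 + t) + v(G))² = (-9*(-3 - 9 - 3*(-4 + 9)) - 9/16)² = (-9*(-3 - 9 - 3*5) - 9/16)² = (-9*(-3 - 9 - 15) - 9/16)² = (-9*(-27) - 9/16)² = (243 - 9/16)² = (3879/16)² = 15046641/256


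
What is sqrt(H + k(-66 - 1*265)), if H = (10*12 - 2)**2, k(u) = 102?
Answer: sqrt(14026) ≈ 118.43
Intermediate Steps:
H = 13924 (H = (120 - 2)**2 = 118**2 = 13924)
sqrt(H + k(-66 - 1*265)) = sqrt(13924 + 102) = sqrt(14026)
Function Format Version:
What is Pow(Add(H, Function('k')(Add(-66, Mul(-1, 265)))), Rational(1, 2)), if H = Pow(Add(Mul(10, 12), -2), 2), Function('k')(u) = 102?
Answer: Pow(14026, Rational(1, 2)) ≈ 118.43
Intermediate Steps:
H = 13924 (H = Pow(Add(120, -2), 2) = Pow(118, 2) = 13924)
Pow(Add(H, Function('k')(Add(-66, Mul(-1, 265)))), Rational(1, 2)) = Pow(Add(13924, 102), Rational(1, 2)) = Pow(14026, Rational(1, 2))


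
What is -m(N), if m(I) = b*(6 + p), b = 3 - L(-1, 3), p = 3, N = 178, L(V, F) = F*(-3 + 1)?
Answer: -81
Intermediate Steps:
L(V, F) = -2*F (L(V, F) = F*(-2) = -2*F)
b = 9 (b = 3 - (-2)*3 = 3 - 1*(-6) = 3 + 6 = 9)
m(I) = 81 (m(I) = 9*(6 + 3) = 9*9 = 81)
-m(N) = -1*81 = -81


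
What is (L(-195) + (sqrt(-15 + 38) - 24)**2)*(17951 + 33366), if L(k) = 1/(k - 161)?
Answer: 10942991031/356 - 2463216*sqrt(23) ≈ 1.8926e+7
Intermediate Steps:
L(k) = 1/(-161 + k)
(L(-195) + (sqrt(-15 + 38) - 24)**2)*(17951 + 33366) = (1/(-161 - 195) + (sqrt(-15 + 38) - 24)**2)*(17951 + 33366) = (1/(-356) + (sqrt(23) - 24)**2)*51317 = (-1/356 + (-24 + sqrt(23))**2)*51317 = -51317/356 + 51317*(-24 + sqrt(23))**2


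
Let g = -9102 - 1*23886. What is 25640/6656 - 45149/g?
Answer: 35822627/6861504 ≈ 5.2208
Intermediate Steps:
g = -32988 (g = -9102 - 23886 = -32988)
25640/6656 - 45149/g = 25640/6656 - 45149/(-32988) = 25640*(1/6656) - 45149*(-1/32988) = 3205/832 + 45149/32988 = 35822627/6861504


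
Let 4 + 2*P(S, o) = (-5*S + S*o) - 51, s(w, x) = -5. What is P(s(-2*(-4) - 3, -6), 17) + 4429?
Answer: 8743/2 ≈ 4371.5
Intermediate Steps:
P(S, o) = -55/2 - 5*S/2 + S*o/2 (P(S, o) = -2 + ((-5*S + S*o) - 51)/2 = -2 + (-51 - 5*S + S*o)/2 = -2 + (-51/2 - 5*S/2 + S*o/2) = -55/2 - 5*S/2 + S*o/2)
P(s(-2*(-4) - 3, -6), 17) + 4429 = (-55/2 - 5/2*(-5) + (½)*(-5)*17) + 4429 = (-55/2 + 25/2 - 85/2) + 4429 = -115/2 + 4429 = 8743/2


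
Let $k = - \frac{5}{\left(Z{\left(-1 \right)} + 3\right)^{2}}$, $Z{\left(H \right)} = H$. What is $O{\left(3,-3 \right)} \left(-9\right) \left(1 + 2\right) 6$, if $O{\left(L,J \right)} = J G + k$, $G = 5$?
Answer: $\frac{5265}{2} \approx 2632.5$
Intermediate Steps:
$k = - \frac{5}{4}$ ($k = - \frac{5}{\left(-1 + 3\right)^{2}} = - \frac{5}{2^{2}} = - \frac{5}{4} \approx -1.25$)
$O{\left(L,J \right)} = - \frac{5}{4} + 5 J$ ($O{\left(L,J \right)} = J 5 - \frac{5}{4} = 5 J - \frac{5}{4} = - \frac{5}{4} + 5 J$)
$O{\left(3,-3 \right)} \left(-9\right) \left(1 + 2\right) 6 = \left(- \frac{5}{4} + 5 \left(-3\right)\right) \left(-9\right) \left(1 + 2\right) 6 = \left(- \frac{5}{4} - 15\right) \left(-9\right) 3 \cdot 6 = \left(- \frac{65}{4}\right) \left(-9\right) 18 = \frac{585}{4} \cdot 18 = \frac{5265}{2}$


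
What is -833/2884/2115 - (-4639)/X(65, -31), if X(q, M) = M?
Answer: -4042335509/27012780 ≈ -149.65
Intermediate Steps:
-833/2884/2115 - (-4639)/X(65, -31) = -833/2884/2115 - (-4639)/(-31) = -833*1/2884*(1/2115) - (-4639)*(-1)/31 = -119/412*1/2115 - 1*4639/31 = -119/871380 - 4639/31 = -4042335509/27012780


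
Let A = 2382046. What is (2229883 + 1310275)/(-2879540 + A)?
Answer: -1770079/248747 ≈ -7.1160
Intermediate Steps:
(2229883 + 1310275)/(-2879540 + A) = (2229883 + 1310275)/(-2879540 + 2382046) = 3540158/(-497494) = 3540158*(-1/497494) = -1770079/248747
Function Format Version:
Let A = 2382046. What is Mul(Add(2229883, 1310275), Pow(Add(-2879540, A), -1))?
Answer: Rational(-1770079, 248747) ≈ -7.1160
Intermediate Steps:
Mul(Add(2229883, 1310275), Pow(Add(-2879540, A), -1)) = Mul(Add(2229883, 1310275), Pow(Add(-2879540, 2382046), -1)) = Mul(3540158, Pow(-497494, -1)) = Mul(3540158, Rational(-1, 497494)) = Rational(-1770079, 248747)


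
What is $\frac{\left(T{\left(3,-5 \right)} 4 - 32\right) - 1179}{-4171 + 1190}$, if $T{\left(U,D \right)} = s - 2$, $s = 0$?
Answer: $\frac{1219}{2981} \approx 0.40892$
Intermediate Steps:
$T{\left(U,D \right)} = -2$ ($T{\left(U,D \right)} = 0 - 2 = -2$)
$\frac{\left(T{\left(3,-5 \right)} 4 - 32\right) - 1179}{-4171 + 1190} = \frac{\left(\left(-2\right) 4 - 32\right) - 1179}{-4171 + 1190} = \frac{\left(-8 - 32\right) - 1179}{-2981} = \left(-40 - 1179\right) \left(- \frac{1}{2981}\right) = \left(-1219\right) \left(- \frac{1}{2981}\right) = \frac{1219}{2981}$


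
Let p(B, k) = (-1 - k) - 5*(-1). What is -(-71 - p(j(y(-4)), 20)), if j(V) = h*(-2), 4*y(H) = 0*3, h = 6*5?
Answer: 55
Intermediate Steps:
h = 30
y(H) = 0 (y(H) = (0*3)/4 = (1/4)*0 = 0)
j(V) = -60 (j(V) = 30*(-2) = -60)
p(B, k) = 4 - k (p(B, k) = (-1 - k) + 5 = 4 - k)
-(-71 - p(j(y(-4)), 20)) = -(-71 - (4 - 1*20)) = -(-71 - (4 - 20)) = -(-71 - 1*(-16)) = -(-71 + 16) = -1*(-55) = 55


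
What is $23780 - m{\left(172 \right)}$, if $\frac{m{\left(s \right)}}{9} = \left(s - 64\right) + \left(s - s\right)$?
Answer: $22808$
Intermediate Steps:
$m{\left(s \right)} = -576 + 9 s$ ($m{\left(s \right)} = 9 \left(\left(s - 64\right) + \left(s - s\right)\right) = 9 \left(\left(-64 + s\right) + 0\right) = 9 \left(-64 + s\right) = -576 + 9 s$)
$23780 - m{\left(172 \right)} = 23780 - \left(-576 + 9 \cdot 172\right) = 23780 - \left(-576 + 1548\right) = 23780 - 972 = 22808$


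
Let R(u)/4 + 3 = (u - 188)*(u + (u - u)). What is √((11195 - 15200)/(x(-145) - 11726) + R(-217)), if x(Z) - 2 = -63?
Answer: √5426557393863/3929 ≈ 592.90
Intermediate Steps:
x(Z) = -61 (x(Z) = 2 - 63 = -61)
R(u) = -12 + 4*u*(-188 + u) (R(u) = -12 + 4*((u - 188)*(u + (u - u))) = -12 + 4*((-188 + u)*(u + 0)) = -12 + 4*((-188 + u)*u) = -12 + 4*(u*(-188 + u)) = -12 + 4*u*(-188 + u))
√((11195 - 15200)/(x(-145) - 11726) + R(-217)) = √((11195 - 15200)/(-61 - 11726) + (-12 - 752*(-217) + 4*(-217)²)) = √(-4005/(-11787) + (-12 + 163184 + 4*47089)) = √(-4005*(-1/11787) + (-12 + 163184 + 188356)) = √(1335/3929 + 351528) = √(1381154847/3929) = √5426557393863/3929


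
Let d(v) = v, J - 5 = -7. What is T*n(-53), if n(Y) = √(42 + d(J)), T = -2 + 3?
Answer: 2*√10 ≈ 6.3246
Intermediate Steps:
J = -2 (J = 5 - 7 = -2)
T = 1
n(Y) = 2*√10 (n(Y) = √(42 - 2) = √40 = 2*√10)
T*n(-53) = 1*(2*√10) = 2*√10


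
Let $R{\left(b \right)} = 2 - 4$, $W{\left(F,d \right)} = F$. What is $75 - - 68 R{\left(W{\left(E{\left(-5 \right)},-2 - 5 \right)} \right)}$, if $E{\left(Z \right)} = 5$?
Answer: $-61$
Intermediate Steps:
$R{\left(b \right)} = -2$ ($R{\left(b \right)} = 2 - 4 = -2$)
$75 - - 68 R{\left(W{\left(E{\left(-5 \right)},-2 - 5 \right)} \right)} = 75 - \left(-68\right) \left(-2\right) = 75 - 136 = -61$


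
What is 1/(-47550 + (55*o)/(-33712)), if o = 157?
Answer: -33712/1603014235 ≈ -2.1030e-5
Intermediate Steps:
1/(-47550 + (55*o)/(-33712)) = 1/(-47550 + (55*157)/(-33712)) = 1/(-47550 + 8635*(-1/33712)) = 1/(-47550 - 8635/33712) = 1/(-1603014235/33712) = -33712/1603014235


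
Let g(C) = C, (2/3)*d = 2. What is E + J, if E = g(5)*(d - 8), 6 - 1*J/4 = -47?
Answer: 187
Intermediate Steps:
d = 3 (d = (3/2)*2 = 3)
J = 212 (J = 24 - 4*(-47) = 24 + 188 = 212)
E = -25 (E = 5*(3 - 8) = 5*(-5) = -25)
E + J = -25 + 212 = 187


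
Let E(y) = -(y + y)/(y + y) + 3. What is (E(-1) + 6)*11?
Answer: 88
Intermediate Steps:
E(y) = 2 (E(y) = -2*y/(2*y) + 3 = -2*y*1/(2*y) + 3 = -1*1 + 3 = -1 + 3 = 2)
(E(-1) + 6)*11 = (2 + 6)*11 = 8*11 = 88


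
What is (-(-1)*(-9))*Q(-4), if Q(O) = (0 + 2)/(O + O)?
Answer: 9/4 ≈ 2.2500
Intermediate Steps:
Q(O) = 1/O (Q(O) = 2/((2*O)) = 2*(1/(2*O)) = 1/O)
(-(-1)*(-9))*Q(-4) = -(-1)*(-9)/(-4) = -1*9*(-¼) = -9*(-¼) = 9/4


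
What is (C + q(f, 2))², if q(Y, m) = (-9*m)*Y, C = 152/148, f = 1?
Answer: 394384/1369 ≈ 288.08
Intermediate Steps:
C = 38/37 (C = 152*(1/148) = 38/37 ≈ 1.0270)
q(Y, m) = -9*Y*m
(C + q(f, 2))² = (38/37 - 9*1*2)² = (38/37 - 18)² = (-628/37)² = 394384/1369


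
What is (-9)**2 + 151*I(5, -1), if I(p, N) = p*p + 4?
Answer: 4460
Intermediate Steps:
I(p, N) = 4 + p**2 (I(p, N) = p**2 + 4 = 4 + p**2)
(-9)**2 + 151*I(5, -1) = (-9)**2 + 151*(4 + 5**2) = 81 + 151*(4 + 25) = 81 + 151*29 = 81 + 4379 = 4460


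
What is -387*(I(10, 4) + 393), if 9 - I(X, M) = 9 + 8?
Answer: -148995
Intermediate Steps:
I(X, M) = -8 (I(X, M) = 9 - (9 + 8) = 9 - 1*17 = 9 - 17 = -8)
-387*(I(10, 4) + 393) = -387*(-8 + 393) = -387*385 = -148995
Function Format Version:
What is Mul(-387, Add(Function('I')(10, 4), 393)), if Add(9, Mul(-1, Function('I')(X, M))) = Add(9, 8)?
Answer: -148995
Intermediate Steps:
Function('I')(X, M) = -8 (Function('I')(X, M) = Add(9, Mul(-1, Add(9, 8))) = Add(9, Mul(-1, 17)) = Add(9, -17) = -8)
Mul(-387, Add(Function('I')(10, 4), 393)) = Mul(-387, Add(-8, 393)) = Mul(-387, 385) = -148995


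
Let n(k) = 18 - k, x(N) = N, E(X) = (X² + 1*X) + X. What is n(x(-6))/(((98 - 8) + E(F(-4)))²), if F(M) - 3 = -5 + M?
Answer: 2/1083 ≈ 0.0018467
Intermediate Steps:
F(M) = -2 + M (F(M) = 3 + (-5 + M) = -2 + M)
E(X) = X² + 2*X (E(X) = (X² + X) + X = (X + X²) + X = X² + 2*X)
n(x(-6))/(((98 - 8) + E(F(-4)))²) = (18 - 1*(-6))/(((98 - 8) + (-2 - 4)*(2 + (-2 - 4)))²) = (18 + 6)/((90 - 6*(2 - 6))²) = 24/((90 - 6*(-4))²) = 24/((90 + 24)²) = 24/(114²) = 24/12996 = 24*(1/12996) = 2/1083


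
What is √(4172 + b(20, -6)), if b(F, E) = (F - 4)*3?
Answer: 2*√1055 ≈ 64.962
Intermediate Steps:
b(F, E) = -12 + 3*F (b(F, E) = (-4 + F)*3 = -12 + 3*F)
√(4172 + b(20, -6)) = √(4172 + (-12 + 3*20)) = √(4172 + (-12 + 60)) = √(4172 + 48) = √4220 = 2*√1055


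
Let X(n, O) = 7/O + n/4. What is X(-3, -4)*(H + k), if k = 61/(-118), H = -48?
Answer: 28625/236 ≈ 121.29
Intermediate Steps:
k = -61/118 (k = 61*(-1/118) = -61/118 ≈ -0.51695)
X(n, O) = 7/O + n/4 (X(n, O) = 7/O + n*(1/4) = 7/O + n/4)
X(-3, -4)*(H + k) = (7/(-4) + (1/4)*(-3))*(-48 - 61/118) = (7*(-1/4) - 3/4)*(-5725/118) = (-7/4 - 3/4)*(-5725/118) = -5/2*(-5725/118) = 28625/236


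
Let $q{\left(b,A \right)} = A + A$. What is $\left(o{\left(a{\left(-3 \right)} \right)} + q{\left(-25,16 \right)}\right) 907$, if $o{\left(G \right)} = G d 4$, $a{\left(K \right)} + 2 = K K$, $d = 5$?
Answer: $156004$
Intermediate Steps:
$q{\left(b,A \right)} = 2 A$
$a{\left(K \right)} = -2 + K^{2}$ ($a{\left(K \right)} = -2 + K K = -2 + K^{2}$)
$o{\left(G \right)} = 20 G$ ($o{\left(G \right)} = G 5 \cdot 4 = 5 G 4 = 20 G$)
$\left(o{\left(a{\left(-3 \right)} \right)} + q{\left(-25,16 \right)}\right) 907 = \left(20 \left(-2 + \left(-3\right)^{2}\right) + 2 \cdot 16\right) 907 = \left(20 \left(-2 + 9\right) + 32\right) 907 = \left(20 \cdot 7 + 32\right) 907 = \left(140 + 32\right) 907 = 172 \cdot 907 = 156004$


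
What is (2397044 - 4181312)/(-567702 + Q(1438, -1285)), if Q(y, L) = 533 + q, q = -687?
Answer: 446067/141964 ≈ 3.1421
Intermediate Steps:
Q(y, L) = -154 (Q(y, L) = 533 - 687 = -154)
(2397044 - 4181312)/(-567702 + Q(1438, -1285)) = (2397044 - 4181312)/(-567702 - 154) = -1784268/(-567856) = -1784268*(-1/567856) = 446067/141964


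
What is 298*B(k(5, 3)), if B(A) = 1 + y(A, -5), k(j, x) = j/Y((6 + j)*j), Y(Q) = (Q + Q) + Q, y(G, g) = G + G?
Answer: 10430/33 ≈ 316.06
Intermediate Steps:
y(G, g) = 2*G
Y(Q) = 3*Q (Y(Q) = 2*Q + Q = 3*Q)
k(j, x) = 1/(3*(6 + j)) (k(j, x) = j/((3*((6 + j)*j))) = j/((3*(j*(6 + j)))) = j/((3*j*(6 + j))) = j*(1/(3*j*(6 + j))) = 1/(3*(6 + j)))
B(A) = 1 + 2*A
298*B(k(5, 3)) = 298*(1 + 2*(1/(3*(6 + 5)))) = 298*(1 + 2*((1/3)/11)) = 298*(1 + 2*((1/3)*(1/11))) = 298*(1 + 2*(1/33)) = 298*(1 + 2/33) = 298*(35/33) = 10430/33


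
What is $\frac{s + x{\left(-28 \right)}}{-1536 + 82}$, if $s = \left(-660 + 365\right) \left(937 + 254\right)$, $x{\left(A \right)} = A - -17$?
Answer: $\frac{175678}{727} \approx 241.65$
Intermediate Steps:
$x{\left(A \right)} = 17 + A$ ($x{\left(A \right)} = A + 17 = 17 + A$)
$s = -351345$ ($s = \left(-295\right) 1191 = -351345$)
$\frac{s + x{\left(-28 \right)}}{-1536 + 82} = \frac{-351345 + \left(17 - 28\right)}{-1536 + 82} = \frac{-351345 - 11}{-1454} = \left(-351356\right) \left(- \frac{1}{1454}\right) = \frac{175678}{727}$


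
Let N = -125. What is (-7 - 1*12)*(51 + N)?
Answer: 1406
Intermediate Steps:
(-7 - 1*12)*(51 + N) = (-7 - 1*12)*(51 - 125) = (-7 - 12)*(-74) = -19*(-74) = 1406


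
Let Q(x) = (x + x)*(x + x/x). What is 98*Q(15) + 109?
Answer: 47149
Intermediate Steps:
Q(x) = 2*x*(1 + x) (Q(x) = (2*x)*(x + 1) = (2*x)*(1 + x) = 2*x*(1 + x))
98*Q(15) + 109 = 98*(2*15*(1 + 15)) + 109 = 98*(2*15*16) + 109 = 98*480 + 109 = 47040 + 109 = 47149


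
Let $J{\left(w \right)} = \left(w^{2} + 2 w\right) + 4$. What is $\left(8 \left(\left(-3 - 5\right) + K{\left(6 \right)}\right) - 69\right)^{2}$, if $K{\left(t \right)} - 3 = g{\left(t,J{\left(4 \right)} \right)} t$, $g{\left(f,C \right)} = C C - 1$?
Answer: $1404375625$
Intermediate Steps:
$J{\left(w \right)} = 4 + w^{2} + 2 w$
$g{\left(f,C \right)} = -1 + C^{2}$ ($g{\left(f,C \right)} = C^{2} - 1 = -1 + C^{2}$)
$K{\left(t \right)} = 3 + 783 t$ ($K{\left(t \right)} = 3 + \left(-1 + \left(4 + 4^{2} + 2 \cdot 4\right)^{2}\right) t = 3 + \left(-1 + \left(4 + 16 + 8\right)^{2}\right) t = 3 + \left(-1 + 28^{2}\right) t = 3 + \left(-1 + 784\right) t = 3 + 783 t$)
$\left(8 \left(\left(-3 - 5\right) + K{\left(6 \right)}\right) - 69\right)^{2} = \left(8 \left(\left(-3 - 5\right) + \left(3 + 783 \cdot 6\right)\right) - 69\right)^{2} = \left(8 \left(\left(-3 - 5\right) + \left(3 + 4698\right)\right) - 69\right)^{2} = \left(8 \left(-8 + 4701\right) - 69\right)^{2} = \left(8 \cdot 4693 - 69\right)^{2} = \left(37544 - 69\right)^{2} = 37475^{2} = 1404375625$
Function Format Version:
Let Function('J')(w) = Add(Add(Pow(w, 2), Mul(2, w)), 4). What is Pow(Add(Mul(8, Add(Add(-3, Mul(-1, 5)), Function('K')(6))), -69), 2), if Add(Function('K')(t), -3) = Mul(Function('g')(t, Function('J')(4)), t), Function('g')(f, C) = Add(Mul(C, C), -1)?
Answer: 1404375625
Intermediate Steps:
Function('J')(w) = Add(4, Pow(w, 2), Mul(2, w))
Function('g')(f, C) = Add(-1, Pow(C, 2)) (Function('g')(f, C) = Add(Pow(C, 2), -1) = Add(-1, Pow(C, 2)))
Function('K')(t) = Add(3, Mul(783, t)) (Function('K')(t) = Add(3, Mul(Add(-1, Pow(Add(4, Pow(4, 2), Mul(2, 4)), 2)), t)) = Add(3, Mul(Add(-1, Pow(Add(4, 16, 8), 2)), t)) = Add(3, Mul(Add(-1, Pow(28, 2)), t)) = Add(3, Mul(Add(-1, 784), t)) = Add(3, Mul(783, t)))
Pow(Add(Mul(8, Add(Add(-3, Mul(-1, 5)), Function('K')(6))), -69), 2) = Pow(Add(Mul(8, Add(Add(-3, Mul(-1, 5)), Add(3, Mul(783, 6)))), -69), 2) = Pow(Add(Mul(8, Add(Add(-3, -5), Add(3, 4698))), -69), 2) = Pow(Add(Mul(8, Add(-8, 4701)), -69), 2) = Pow(Add(Mul(8, 4693), -69), 2) = Pow(Add(37544, -69), 2) = Pow(37475, 2) = 1404375625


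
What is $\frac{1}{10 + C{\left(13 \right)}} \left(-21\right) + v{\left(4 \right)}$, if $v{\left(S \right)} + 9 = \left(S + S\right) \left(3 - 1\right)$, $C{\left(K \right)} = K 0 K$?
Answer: $\frac{49}{10} \approx 4.9$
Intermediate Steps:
$C{\left(K \right)} = 0$ ($C{\left(K \right)} = 0 K = 0$)
$v{\left(S \right)} = -9 + 4 S$ ($v{\left(S \right)} = -9 + \left(S + S\right) \left(3 - 1\right) = -9 + 2 S 2 = -9 + 4 S$)
$\frac{1}{10 + C{\left(13 \right)}} \left(-21\right) + v{\left(4 \right)} = \frac{1}{10 + 0} \left(-21\right) + \left(-9 + 4 \cdot 4\right) = \frac{1}{10} \left(-21\right) + \left(-9 + 16\right) = \frac{1}{10} \left(-21\right) + 7 = - \frac{21}{10} + 7 = \frac{49}{10}$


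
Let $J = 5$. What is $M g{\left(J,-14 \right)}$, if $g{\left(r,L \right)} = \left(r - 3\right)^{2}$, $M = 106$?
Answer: $424$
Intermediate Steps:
$g{\left(r,L \right)} = \left(-3 + r\right)^{2}$
$M g{\left(J,-14 \right)} = 106 \left(-3 + 5\right)^{2} = 106 \cdot 2^{2} = 106 \cdot 4 = 424$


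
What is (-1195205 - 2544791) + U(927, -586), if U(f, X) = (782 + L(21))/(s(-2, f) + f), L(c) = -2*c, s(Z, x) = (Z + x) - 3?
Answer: -6915251864/1849 ≈ -3.7400e+6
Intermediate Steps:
s(Z, x) = -3 + Z + x
U(f, X) = 740/(-5 + 2*f) (U(f, X) = (782 - 2*21)/((-3 - 2 + f) + f) = (782 - 42)/((-5 + f) + f) = 740/(-5 + 2*f))
(-1195205 - 2544791) + U(927, -586) = (-1195205 - 2544791) + 740/(-5 + 2*927) = -3739996 + 740/(-5 + 1854) = -3739996 + 740/1849 = -6915251864/1849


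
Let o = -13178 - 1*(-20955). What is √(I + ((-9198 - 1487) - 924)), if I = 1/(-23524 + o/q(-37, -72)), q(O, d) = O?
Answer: I*√8952556296207130/878165 ≈ 107.75*I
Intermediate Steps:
o = 7777 (o = -13178 + 20955 = 7777)
I = -37/878165 (I = 1/(-23524 + 7777/(-37)) = 1/(-23524 + 7777*(-1/37)) = 1/(-23524 - 7777/37) = 1/(-878165/37) = -37/878165 ≈ -4.2133e-5)
√(I + ((-9198 - 1487) - 924)) = √(-37/878165 + ((-9198 - 1487) - 924)) = √(-37/878165 + (-10685 - 924)) = √(-37/878165 - 11609) = √(-10194617522/878165) = I*√8952556296207130/878165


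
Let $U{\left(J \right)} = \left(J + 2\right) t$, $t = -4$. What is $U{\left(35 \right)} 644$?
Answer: $-95312$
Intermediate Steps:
$U{\left(J \right)} = -8 - 4 J$ ($U{\left(J \right)} = \left(J + 2\right) \left(-4\right) = \left(2 + J\right) \left(-4\right) = -8 - 4 J$)
$U{\left(35 \right)} 644 = \left(-8 - 140\right) 644 = \left(-148\right) 644 = -95312$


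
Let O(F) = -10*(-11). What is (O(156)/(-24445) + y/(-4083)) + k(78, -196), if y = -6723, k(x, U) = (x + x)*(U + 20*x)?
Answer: 1415860554643/6653929 ≈ 2.1279e+5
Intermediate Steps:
O(F) = 110
k(x, U) = 2*x*(U + 20*x) (k(x, U) = (2*x)*(U + 20*x) = 2*x*(U + 20*x))
(O(156)/(-24445) + y/(-4083)) + k(78, -196) = (110/(-24445) - 6723/(-4083)) + 2*78*(-196 + 20*78) = (110*(-1/24445) - 6723*(-1/4083)) + 2*78*(-196 + 1560) = (-22/4889 + 2241/1361) + 2*78*1364 = 10926307/6653929 + 212784 = 1415860554643/6653929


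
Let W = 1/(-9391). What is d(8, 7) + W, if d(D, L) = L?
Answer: 65736/9391 ≈ 6.9999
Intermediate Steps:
W = -1/9391 ≈ -0.00010648
d(8, 7) + W = 7 - 1/9391 = 65736/9391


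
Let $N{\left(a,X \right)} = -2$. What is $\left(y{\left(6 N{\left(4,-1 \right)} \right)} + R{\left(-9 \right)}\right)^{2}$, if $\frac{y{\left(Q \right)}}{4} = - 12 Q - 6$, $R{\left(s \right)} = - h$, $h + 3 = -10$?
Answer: $319225$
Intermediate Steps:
$h = -13$ ($h = -3 - 10 = -13$)
$R{\left(s \right)} = 13$ ($R{\left(s \right)} = \left(-1\right) \left(-13\right) = 13$)
$y{\left(Q \right)} = -24 - 48 Q$ ($y{\left(Q \right)} = 4 \left(- 12 Q - 6\right) = 4 \left(-6 - 12 Q\right) = -24 - 48 Q$)
$\left(y{\left(6 N{\left(4,-1 \right)} \right)} + R{\left(-9 \right)}\right)^{2} = \left(\left(-24 - 48 \cdot 6 \left(-2\right)\right) + 13\right)^{2} = \left(\left(-24 - -576\right) + 13\right)^{2} = \left(\left(-24 + 576\right) + 13\right)^{2} = \left(552 + 13\right)^{2} = 565^{2} = 319225$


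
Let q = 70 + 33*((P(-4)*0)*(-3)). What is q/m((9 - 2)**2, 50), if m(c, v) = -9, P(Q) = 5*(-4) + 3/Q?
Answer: -70/9 ≈ -7.7778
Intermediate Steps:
P(Q) = -20 + 3/Q
q = 70 (q = 70 + 33*(((-20 + 3/(-4))*0)*(-3)) = 70 + 33*(((-20 + 3*(-1/4))*0)*(-3)) = 70 + 33*(((-20 - 3/4)*0)*(-3)) = 70 + 33*(-83/4*0*(-3)) = 70 + 33*(0*(-3)) = 70 + 33*0 = 70 + 0 = 70)
q/m((9 - 2)**2, 50) = 70/(-9) = 70*(-1/9) = -70/9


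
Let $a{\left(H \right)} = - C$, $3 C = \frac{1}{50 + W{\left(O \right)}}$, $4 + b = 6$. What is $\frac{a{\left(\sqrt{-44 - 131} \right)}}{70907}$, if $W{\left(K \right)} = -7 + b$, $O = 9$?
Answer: $- \frac{1}{9572445} \approx -1.0447 \cdot 10^{-7}$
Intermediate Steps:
$b = 2$ ($b = -4 + 6 = 2$)
$W{\left(K \right)} = -5$ ($W{\left(K \right)} = -7 + 2 = -5$)
$C = \frac{1}{135}$ ($C = \frac{1}{3 \left(50 - 5\right)} = \frac{1}{3 \cdot 45} = \frac{1}{3} \cdot \frac{1}{45} = \frac{1}{135} \approx 0.0074074$)
$a{\left(H \right)} = - \frac{1}{135}$ ($a{\left(H \right)} = \left(-1\right) \frac{1}{135} = - \frac{1}{135}$)
$\frac{a{\left(\sqrt{-44 - 131} \right)}}{70907} = - \frac{1}{135 \cdot 70907} = \left(- \frac{1}{135}\right) \frac{1}{70907} = - \frac{1}{9572445}$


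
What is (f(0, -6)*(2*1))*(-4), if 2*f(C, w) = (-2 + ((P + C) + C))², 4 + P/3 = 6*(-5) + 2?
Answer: -38416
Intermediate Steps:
P = -96 (P = -12 + 3*(6*(-5) + 2) = -12 + 3*(-30 + 2) = -12 + 3*(-28) = -12 - 84 = -96)
f(C, w) = (-98 + 2*C)²/2 (f(C, w) = (-2 + ((-96 + C) + C))²/2 = (-2 + (-96 + 2*C))²/2 = (-98 + 2*C)²/2)
(f(0, -6)*(2*1))*(-4) = ((2*(-49 + 0)²)*(2*1))*(-4) = ((2*(-49)²)*2)*(-4) = ((2*2401)*2)*(-4) = (4802*2)*(-4) = 9604*(-4) = -38416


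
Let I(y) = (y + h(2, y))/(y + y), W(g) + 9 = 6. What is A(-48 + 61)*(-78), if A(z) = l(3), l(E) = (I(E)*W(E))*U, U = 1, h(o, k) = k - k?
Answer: 117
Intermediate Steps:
W(g) = -3 (W(g) = -9 + 6 = -3)
h(o, k) = 0
I(y) = 1/2 (I(y) = (y + 0)/(y + y) = y/((2*y)) = y*(1/(2*y)) = 1/2)
l(E) = -3/2 (l(E) = ((1/2)*(-3))*1 = -3/2*1 = -3/2)
A(z) = -3/2
A(-48 + 61)*(-78) = -3/2*(-78) = 117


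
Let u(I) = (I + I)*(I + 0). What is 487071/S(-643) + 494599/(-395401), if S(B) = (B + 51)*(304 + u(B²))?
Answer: -33367800058993429373/26675471413696450784 ≈ -1.2509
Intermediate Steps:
u(I) = 2*I² (u(I) = (2*I)*I = 2*I²)
S(B) = (51 + B)*(304 + 2*B⁴) (S(B) = (B + 51)*(304 + 2*(B²)²) = (51 + B)*(304 + 2*B⁴))
487071/S(-643) + 494599/(-395401) = 487071/(15504 + 2*(-643)⁵ + 102*(-643)⁴ + 304*(-643)) + 494599/(-395401) = 487071/(15504 + 2*(-109914468611443) + 102*170940075601 - 195472) + 494599*(-1/395401) = 487071/(15504 - 219828937222886 + 17435887711302 - 195472) - 494599/395401 = 487071/(-202393049691552) - 494599/395401 = 487071*(-1/202393049691552) - 494599/395401 = -162357/67464349897184 - 494599/395401 = -33367800058993429373/26675471413696450784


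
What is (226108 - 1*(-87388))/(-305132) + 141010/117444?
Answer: 776054887/4479490326 ≈ 0.17325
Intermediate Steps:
(226108 - 1*(-87388))/(-305132) + 141010/117444 = (226108 + 87388)*(-1/305132) + 141010*(1/117444) = 313496*(-1/305132) + 70505/58722 = -78374/76283 + 70505/58722 = 776054887/4479490326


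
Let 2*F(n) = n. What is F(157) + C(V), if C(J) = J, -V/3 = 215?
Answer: -1133/2 ≈ -566.50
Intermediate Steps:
V = -645 (V = -3*215 = -645)
F(n) = n/2
F(157) + C(V) = (1/2)*157 - 645 = 157/2 - 645 = -1133/2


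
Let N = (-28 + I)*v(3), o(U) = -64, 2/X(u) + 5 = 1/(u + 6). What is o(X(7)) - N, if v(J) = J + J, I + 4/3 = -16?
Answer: 208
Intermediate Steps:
I = -52/3 (I = -4/3 - 16 = -52/3 ≈ -17.333)
v(J) = 2*J
X(u) = 2/(-5 + 1/(6 + u)) (X(u) = 2/(-5 + 1/(u + 6)) = 2/(-5 + 1/(6 + u)))
N = -272 (N = (-28 - 52/3)*(2*3) = -136/3*6 = -272)
o(X(7)) - N = -64 - 1*(-272) = -64 + 272 = 208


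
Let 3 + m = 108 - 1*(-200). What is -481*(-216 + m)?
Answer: -42809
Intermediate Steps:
m = 305 (m = -3 + (108 - 1*(-200)) = -3 + (108 + 200) = -3 + 308 = 305)
-481*(-216 + m) = -481*(-216 + 305) = -481*89 = -42809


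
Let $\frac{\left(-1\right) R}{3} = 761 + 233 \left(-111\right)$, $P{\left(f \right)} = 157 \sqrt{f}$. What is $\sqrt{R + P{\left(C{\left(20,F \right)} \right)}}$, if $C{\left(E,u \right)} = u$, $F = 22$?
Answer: $\sqrt{75306 + 157 \sqrt{22}} \approx 275.76$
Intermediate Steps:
$R = 75306$ ($R = - 3 \left(761 + 233 \left(-111\right)\right) = - 3 \left(761 - 25863\right) = \left(-3\right) \left(-25102\right) = 75306$)
$\sqrt{R + P{\left(C{\left(20,F \right)} \right)}} = \sqrt{75306 + 157 \sqrt{22}}$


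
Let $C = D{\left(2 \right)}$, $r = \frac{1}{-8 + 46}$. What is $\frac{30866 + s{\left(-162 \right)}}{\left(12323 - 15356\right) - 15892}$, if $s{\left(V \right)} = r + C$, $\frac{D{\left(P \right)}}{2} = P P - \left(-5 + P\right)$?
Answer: $- \frac{1173441}{719150} \approx -1.6317$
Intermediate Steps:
$r = \frac{1}{38} \approx 0.026316$
$D{\left(P \right)} = 10 - 2 P + 2 P^{2}$ ($D{\left(P \right)} = 2 \left(P P - \left(-5 + P\right)\right) = 2 \left(P^{2} - \left(-5 + P\right)\right) = 2 \left(5 + P^{2} - P\right) = 10 - 2 P + 2 P^{2}$)
$C = 14$ ($C = 10 - 4 + 2 \cdot 2^{2} = 10 - 4 + 2 \cdot 4 = 10 - 4 + 8 = 14$)
$s{\left(V \right)} = \frac{533}{38}$ ($s{\left(V \right)} = \frac{1}{38} + 14 = \frac{533}{38}$)
$\frac{30866 + s{\left(-162 \right)}}{\left(12323 - 15356\right) - 15892} = \frac{30866 + \frac{533}{38}}{\left(12323 - 15356\right) - 15892} = \frac{1173441}{38 \left(\left(12323 - 15356\right) - 15892\right)} = \frac{1173441}{38 \left(-3033 - 15892\right)} = \frac{1173441}{38 \left(-18925\right)} = \frac{1173441}{38} \left(- \frac{1}{18925}\right) = - \frac{1173441}{719150}$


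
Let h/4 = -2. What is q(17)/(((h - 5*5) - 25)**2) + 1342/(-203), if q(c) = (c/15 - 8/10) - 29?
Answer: -233809/35322 ≈ -6.6194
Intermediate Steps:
h = -8 (h = 4*(-2) = -8)
q(c) = -149/5 + c/15 (q(c) = (c*(1/15) - 8*1/10) - 29 = (c/15 - 4/5) - 29 = (-4/5 + c/15) - 29 = -149/5 + c/15)
q(17)/(((h - 5*5) - 25)**2) + 1342/(-203) = (-149/5 + (1/15)*17)/(((-8 - 5*5) - 25)**2) + 1342/(-203) = (-149/5 + 17/15)/(((-8 - 25) - 25)**2) + 1342*(-1/203) = -86/(3*(-33 - 25)**2) - 1342/203 = -86/(3*((-58)**2)) - 1342/203 = -86/3/3364 - 1342/203 = -86/3*1/3364 - 1342/203 = -43/5046 - 1342/203 = -233809/35322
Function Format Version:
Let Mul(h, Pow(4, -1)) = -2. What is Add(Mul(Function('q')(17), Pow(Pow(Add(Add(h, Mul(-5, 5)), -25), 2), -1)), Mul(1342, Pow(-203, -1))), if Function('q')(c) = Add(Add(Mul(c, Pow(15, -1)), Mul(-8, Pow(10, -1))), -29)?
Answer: Rational(-233809, 35322) ≈ -6.6194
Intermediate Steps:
h = -8 (h = Mul(4, -2) = -8)
Function('q')(c) = Add(Rational(-149, 5), Mul(Rational(1, 15), c)) (Function('q')(c) = Add(Add(Mul(c, Rational(1, 15)), Mul(-8, Rational(1, 10))), -29) = Add(Add(Mul(Rational(1, 15), c), Rational(-4, 5)), -29) = Add(Add(Rational(-4, 5), Mul(Rational(1, 15), c)), -29) = Add(Rational(-149, 5), Mul(Rational(1, 15), c)))
Add(Mul(Function('q')(17), Pow(Pow(Add(Add(h, Mul(-5, 5)), -25), 2), -1)), Mul(1342, Pow(-203, -1))) = Add(Mul(Add(Rational(-149, 5), Mul(Rational(1, 15), 17)), Pow(Pow(Add(Add(-8, Mul(-5, 5)), -25), 2), -1)), Mul(1342, Pow(-203, -1))) = Add(Mul(Add(Rational(-149, 5), Rational(17, 15)), Pow(Pow(Add(Add(-8, -25), -25), 2), -1)), Mul(1342, Rational(-1, 203))) = Add(Mul(Rational(-86, 3), Pow(Pow(Add(-33, -25), 2), -1)), Rational(-1342, 203)) = Add(Mul(Rational(-86, 3), Pow(Pow(-58, 2), -1)), Rational(-1342, 203)) = Add(Mul(Rational(-86, 3), Pow(3364, -1)), Rational(-1342, 203)) = Add(Mul(Rational(-86, 3), Rational(1, 3364)), Rational(-1342, 203)) = Add(Rational(-43, 5046), Rational(-1342, 203)) = Rational(-233809, 35322)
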